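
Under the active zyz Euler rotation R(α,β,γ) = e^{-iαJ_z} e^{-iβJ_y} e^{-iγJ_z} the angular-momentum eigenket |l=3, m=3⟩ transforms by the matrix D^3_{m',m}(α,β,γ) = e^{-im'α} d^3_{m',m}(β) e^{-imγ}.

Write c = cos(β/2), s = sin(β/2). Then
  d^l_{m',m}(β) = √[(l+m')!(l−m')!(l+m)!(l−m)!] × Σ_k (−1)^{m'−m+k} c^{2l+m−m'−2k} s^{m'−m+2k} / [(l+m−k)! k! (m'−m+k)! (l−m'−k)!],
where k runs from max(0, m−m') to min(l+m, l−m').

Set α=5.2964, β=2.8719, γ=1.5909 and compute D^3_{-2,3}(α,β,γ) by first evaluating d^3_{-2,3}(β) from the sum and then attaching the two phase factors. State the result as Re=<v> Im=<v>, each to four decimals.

First d^3_{-2,3}(β=2.8719), then the phase factors e^{-i(-2)α} and e^{-i(3)γ}:
With c≡cos(β/2)=0.134438 and s≡sin(β/2)=0.990922, N=[1·120·720·1]^{1/2}=293.938769
k: max(0,(3)−(-2))=5 … min(3+(3),3−(-2))=5
  k=5: (−1)^0·293.9388/(120)·0.1344^1·0.9909^5 = +0.314626
d^3_{-2,3}(2.8719) = +0.314626
Phases: e^{-i·(-2)·5.2964}=-0.391972-0.919977i, e^{-i·(3)·1.5909}=+0.060274+0.998182i ⇒ D=+0.281489-0.140547i

Re=0.2815 Im=-0.1405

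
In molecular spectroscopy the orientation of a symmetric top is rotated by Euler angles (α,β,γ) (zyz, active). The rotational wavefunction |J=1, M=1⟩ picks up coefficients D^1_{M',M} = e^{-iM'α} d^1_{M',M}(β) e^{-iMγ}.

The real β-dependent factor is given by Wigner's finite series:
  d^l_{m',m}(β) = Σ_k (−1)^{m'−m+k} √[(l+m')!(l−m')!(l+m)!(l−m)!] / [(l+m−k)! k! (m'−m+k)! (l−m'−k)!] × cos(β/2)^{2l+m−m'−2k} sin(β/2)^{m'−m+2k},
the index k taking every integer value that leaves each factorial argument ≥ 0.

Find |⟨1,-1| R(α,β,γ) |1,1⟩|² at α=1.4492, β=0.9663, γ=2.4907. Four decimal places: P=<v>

P=0.0466

First d^1_{-1,1}(β=0.9663), then the phase factors e^{-i(-1)α} and e^{-i(1)γ}:
With c≡cos(β/2)=0.885536 and s≡sin(β/2)=0.464571, N=[1·2·2·1]^{1/2}=2.000000
k∈{2} keeps every argument non-negative
  k=2: (−1)^0·2.0000/(2)·0.8855^0·0.4646^2 = +0.215826
d^1_{-1,1}(0.9663) = +0.215826
|D^1_{-1,1}|² = |d^1_{-1,1}(β)|² = (+0.215826)² = 0.046581 (the z-rotation phases have unit modulus)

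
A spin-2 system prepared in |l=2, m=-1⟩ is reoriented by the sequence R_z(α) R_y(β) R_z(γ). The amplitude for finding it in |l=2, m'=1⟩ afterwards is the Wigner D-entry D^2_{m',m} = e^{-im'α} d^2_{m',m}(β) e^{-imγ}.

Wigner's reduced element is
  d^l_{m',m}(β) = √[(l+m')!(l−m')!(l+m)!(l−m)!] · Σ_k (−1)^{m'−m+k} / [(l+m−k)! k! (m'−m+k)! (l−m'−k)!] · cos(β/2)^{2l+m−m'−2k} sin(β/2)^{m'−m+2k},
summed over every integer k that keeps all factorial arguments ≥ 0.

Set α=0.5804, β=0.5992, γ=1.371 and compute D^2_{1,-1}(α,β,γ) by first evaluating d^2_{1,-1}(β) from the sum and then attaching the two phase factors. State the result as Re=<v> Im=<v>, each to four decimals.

First d^2_{1,-1}(β=0.5992), then the phase factors e^{-i(1)α} and e^{-i(-1)γ}:
Half-angle: c=0.955455, s=0.295138. N=√(6·1·1·6)=6.000000
k∈{0,1} keeps every argument non-negative
  k=0: (−1)^2·6.0000/(2)·0.9555^2·0.2951^2 = +0.238557
  k=1: (−1)^3·6.0000/(6)·0.9555^0·0.2951^4 = -0.007588
d^2_{1,-1}(0.5992) = +0.238557 -0.007588 = +0.230969
D = (+0.836243-0.548358i)·(+0.230969)·(+0.198470+0.980107i) = +0.162468+0.164167i

Re=0.1625 Im=0.1642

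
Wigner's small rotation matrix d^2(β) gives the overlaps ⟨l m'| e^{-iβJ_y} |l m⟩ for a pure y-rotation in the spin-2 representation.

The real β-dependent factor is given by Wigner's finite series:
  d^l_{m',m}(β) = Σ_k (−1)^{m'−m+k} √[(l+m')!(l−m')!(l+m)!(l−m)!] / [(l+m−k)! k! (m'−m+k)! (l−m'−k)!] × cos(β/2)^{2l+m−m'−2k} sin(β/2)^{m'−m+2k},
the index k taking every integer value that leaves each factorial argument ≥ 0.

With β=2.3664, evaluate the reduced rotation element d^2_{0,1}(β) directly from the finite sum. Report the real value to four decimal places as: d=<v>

d=-0.6122

d^2_{0,1}(β=2.3664) via Wigner's sum:
c=cos(2.3664/2)=0.377964, s=sin(2.3664/2)=0.925820; N=√[2·2·6·1]=4.898979
k: max(0,(1)−(0))=1 … min(2+(1),2−(0))=2
  k=1: (−1)^0·4.8990/(2)·0.3780^3·0.9258^1 = +0.122449
  k=2: (−1)^1·4.8990/(2)·0.3780^1·0.9258^3 = -0.734694
d^2_{0,1}(2.3664) = +0.122449 -0.734694 = -0.612245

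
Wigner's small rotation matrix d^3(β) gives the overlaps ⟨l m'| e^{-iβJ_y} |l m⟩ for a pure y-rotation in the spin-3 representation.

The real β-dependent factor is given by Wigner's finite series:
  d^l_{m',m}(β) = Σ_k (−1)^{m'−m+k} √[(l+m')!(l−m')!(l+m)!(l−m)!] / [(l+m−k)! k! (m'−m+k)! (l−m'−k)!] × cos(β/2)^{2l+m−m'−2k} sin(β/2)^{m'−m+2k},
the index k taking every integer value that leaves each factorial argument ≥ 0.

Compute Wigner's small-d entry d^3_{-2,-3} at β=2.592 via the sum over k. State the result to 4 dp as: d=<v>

d^3_{-2,-3}(β=2.592) via Wigner's sum:
c=cos(2.592/2)=0.271351, s=sin(2.592/2)=0.962480; N=√[1·120·1·720]=293.938769
k: max(0,(-3)−(-2))=0 … min(3+(-3),3−(-2))=0
  k=0: (−1)^1·293.9388/(120)·0.2714^5·0.9625^1 = -0.003468
d^3_{-2,-3}(2.592) = -0.003468

d=-0.0035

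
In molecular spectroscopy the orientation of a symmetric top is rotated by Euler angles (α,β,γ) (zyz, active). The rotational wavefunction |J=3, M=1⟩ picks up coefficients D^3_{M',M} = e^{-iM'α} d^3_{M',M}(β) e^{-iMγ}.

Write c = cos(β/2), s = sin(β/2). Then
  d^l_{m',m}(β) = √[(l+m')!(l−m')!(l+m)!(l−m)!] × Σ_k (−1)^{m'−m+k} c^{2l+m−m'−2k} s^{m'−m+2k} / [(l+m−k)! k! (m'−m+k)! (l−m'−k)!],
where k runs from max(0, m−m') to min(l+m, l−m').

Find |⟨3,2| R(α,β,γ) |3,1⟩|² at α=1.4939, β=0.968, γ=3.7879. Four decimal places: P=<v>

First d^3_{2,1}(β=0.968), then the phase factors e^{-i(2)α} and e^{-i(1)γ}:
Half-angle: c=0.885141, s=0.465323. N=√(120·1·24·2)=75.894664
Admissible k: 0..1 (factorial args all ≥0)
  k=0: (−1)^1·75.8947/(24)·0.8851^5·0.4653^1 = -0.799496
  k=1: (−1)^2·75.8947/(12)·0.8851^3·0.4653^3 = +0.441908
d^3_{2,1}(0.968) = -0.799496 +0.441908 = -0.357589
|D^3_{2,1}|² = |d^3_{2,1}(β)|² = (-0.357589)² = 0.127870 (the z-rotation phases have unit modulus)

P=0.1279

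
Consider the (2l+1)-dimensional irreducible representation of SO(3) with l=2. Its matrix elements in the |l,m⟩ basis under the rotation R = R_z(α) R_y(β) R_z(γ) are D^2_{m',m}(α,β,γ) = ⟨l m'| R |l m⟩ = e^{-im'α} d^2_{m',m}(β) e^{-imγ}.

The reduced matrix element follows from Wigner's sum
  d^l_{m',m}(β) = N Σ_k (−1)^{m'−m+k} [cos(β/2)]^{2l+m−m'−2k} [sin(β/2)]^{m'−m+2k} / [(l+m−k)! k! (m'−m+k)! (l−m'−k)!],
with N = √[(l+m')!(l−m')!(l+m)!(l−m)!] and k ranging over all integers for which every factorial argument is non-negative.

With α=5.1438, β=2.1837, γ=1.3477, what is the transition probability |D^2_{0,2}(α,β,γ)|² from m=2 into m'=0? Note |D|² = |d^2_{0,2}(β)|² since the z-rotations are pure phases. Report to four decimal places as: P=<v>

D^2_{0,2}(5.1438,2.1837,1.3477) = e^{-i·0·5.1438}·d^2_{0,2}(2.1837)·e^{-i·2·1.3477}. Compute d first:
With c≡cos(β/2)=0.460844 and s≡sin(β/2)=0.887481, N=[2·2·24·1]^{1/2}=9.797959
k∈{2} keeps every argument non-negative
  k=2: (−1)^0·9.7980/(4)·0.4608^2·0.8875^2 = +0.409734
d^2_{0,2}(2.1837) = +0.409734
|D^2_{0,2}|² = |d^2_{0,2}(β)|² = (+0.409734)² = 0.167882 (the z-rotation phases have unit modulus)

P=0.1679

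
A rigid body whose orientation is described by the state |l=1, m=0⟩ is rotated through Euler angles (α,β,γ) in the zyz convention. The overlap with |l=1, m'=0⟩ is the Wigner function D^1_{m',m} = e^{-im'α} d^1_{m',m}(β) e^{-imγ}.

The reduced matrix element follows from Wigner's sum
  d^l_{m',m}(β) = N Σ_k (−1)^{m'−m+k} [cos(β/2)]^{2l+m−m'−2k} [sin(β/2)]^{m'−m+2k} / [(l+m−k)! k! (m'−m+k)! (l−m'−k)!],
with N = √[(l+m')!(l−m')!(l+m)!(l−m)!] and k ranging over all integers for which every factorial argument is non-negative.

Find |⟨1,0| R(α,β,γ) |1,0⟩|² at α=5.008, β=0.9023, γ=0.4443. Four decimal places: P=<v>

P=0.3842

D^1_{0,0}(5.008,0.9023,0.4443) = e^{-i·0·5.008}·d^1_{0,0}(0.9023)·e^{-i·0·0.4443}. Compute d first:
c=cos(0.9023/2)=0.899946, s=sin(0.9023/2)=0.436001; N=√[1·1·1·1]=1.000000
k: max(0,(0)−(0))=0 … min(1+(0),1−(0))=1
  k=0: (−1)^0·1.0000/(1)·0.8999^2·0.4360^0 = +0.809903
  k=1: (−1)^1·1.0000/(1)·0.8999^0·0.4360^2 = -0.190097
d^1_{0,0}(0.9023) = +0.809903 -0.190097 = +0.619807
|D^1_{0,0}|² = |d^1_{0,0}(β)|² = (+0.619807)² = 0.384160 (the z-rotation phases have unit modulus)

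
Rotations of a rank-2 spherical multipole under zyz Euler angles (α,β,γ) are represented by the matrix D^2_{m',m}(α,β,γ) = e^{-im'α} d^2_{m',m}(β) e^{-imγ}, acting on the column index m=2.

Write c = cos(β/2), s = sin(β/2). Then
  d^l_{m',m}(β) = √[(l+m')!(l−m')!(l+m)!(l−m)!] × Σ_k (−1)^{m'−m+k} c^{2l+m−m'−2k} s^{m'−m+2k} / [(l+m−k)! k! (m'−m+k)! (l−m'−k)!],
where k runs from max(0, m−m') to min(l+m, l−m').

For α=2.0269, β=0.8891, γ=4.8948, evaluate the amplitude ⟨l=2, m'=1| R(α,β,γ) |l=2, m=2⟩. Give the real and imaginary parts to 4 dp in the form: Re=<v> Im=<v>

Re=0.4631 Im=0.4313

First d^2_{1,2}(β=0.8891), then the phase factors e^{-i(1)α} and e^{-i(2)γ}:
Half-angle: c=0.902804, s=0.430052. N=√(6·1·24·1)=12.000000
The bounds max(0,m−m')=1 and min(l+m,l−m')=1 give 1 term
  k=1: (−1)^0·12.0000/(6)·0.9028^3·0.4301^1 = +0.632895
d^2_{1,2}(0.8891) = +0.632895
Attach z-rotation phases: D = e^{-i(1)(2.0269)}·(+0.632895)·e^{-i(2)(4.8948)} = +0.463138+0.431346i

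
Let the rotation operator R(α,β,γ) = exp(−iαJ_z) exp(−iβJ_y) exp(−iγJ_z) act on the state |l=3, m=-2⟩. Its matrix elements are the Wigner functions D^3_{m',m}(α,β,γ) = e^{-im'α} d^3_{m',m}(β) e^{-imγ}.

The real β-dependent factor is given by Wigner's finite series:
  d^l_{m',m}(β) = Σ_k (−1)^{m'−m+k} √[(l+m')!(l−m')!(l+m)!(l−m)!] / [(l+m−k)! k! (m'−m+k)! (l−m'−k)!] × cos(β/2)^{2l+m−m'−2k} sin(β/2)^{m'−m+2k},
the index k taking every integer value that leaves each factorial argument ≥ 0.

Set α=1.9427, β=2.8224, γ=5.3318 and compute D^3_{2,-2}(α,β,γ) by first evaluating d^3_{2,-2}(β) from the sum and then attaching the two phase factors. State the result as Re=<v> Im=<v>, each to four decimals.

Re=-0.7094 Im=-0.3830

D^3_{2,-2}(1.9427,2.8224,5.3318) = e^{-i·2·1.9427}·d^3_{2,-2}(2.8224)·e^{-i·-2·5.3318}. Compute d first:
c=cos(2.8224/2)=0.158920, s=sin(2.8224/2)=0.987292; N=√[120·1·1·120]=120.000000
The bounds max(0,m−m')=0 and min(l+m,l−m')=1 give 2 terms
  k=0: (−1)^4·120.0000/(24)·0.1589^2·0.9873^4 = +0.119979
  k=1: (−1)^5·120.0000/(120)·0.1589^0·0.9873^6 = -0.926131
d^3_{2,-2}(2.8224) = +0.119979 -0.926131 = -0.806152
Phases: e^{-i·(2)·1.9427}=-0.735896+0.677095i, e^{-i·(-2)·5.3318}=-0.325910-0.945401i ⇒ D=-0.709383-0.382958i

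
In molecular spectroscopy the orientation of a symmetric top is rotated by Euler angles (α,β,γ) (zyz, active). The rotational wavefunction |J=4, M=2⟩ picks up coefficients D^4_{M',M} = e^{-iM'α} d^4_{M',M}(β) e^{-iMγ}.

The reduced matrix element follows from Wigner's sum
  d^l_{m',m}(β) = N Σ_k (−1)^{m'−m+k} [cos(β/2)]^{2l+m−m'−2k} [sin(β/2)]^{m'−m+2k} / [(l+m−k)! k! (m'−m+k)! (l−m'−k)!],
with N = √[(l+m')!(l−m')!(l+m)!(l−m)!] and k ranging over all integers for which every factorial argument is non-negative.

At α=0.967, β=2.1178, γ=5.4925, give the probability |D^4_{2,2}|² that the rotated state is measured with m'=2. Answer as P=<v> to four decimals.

First d^4_{2,2}(β=2.1178), then the phase factors e^{-i(2)α} and e^{-i(2)γ}:
With c≡cos(β/2)=0.489831 and s≡sin(β/2)=0.871817, N=[720·2·720·2]^{1/2}=1440.000000
Admissible k: 0..2 (factorial args all ≥0)
  k=0: (−1)^0·1440.0000/(1440)·0.4898^8·0.8718^0 = +0.003314
  k=1: (−1)^1·1440.0000/(120)·0.4898^6·0.8718^2 = -0.125983
  k=2: (−1)^2·1440.0000/(96)·0.4898^4·0.8718^4 = +0.498861
d^4_{2,2}(2.1178) = +0.003314 -0.125983 +0.498861 = +0.376192
|D^4_{2,2}|² = |d^4_{2,2}(β)|² = (+0.376192)² = 0.141520 (the z-rotation phases have unit modulus)

P=0.1415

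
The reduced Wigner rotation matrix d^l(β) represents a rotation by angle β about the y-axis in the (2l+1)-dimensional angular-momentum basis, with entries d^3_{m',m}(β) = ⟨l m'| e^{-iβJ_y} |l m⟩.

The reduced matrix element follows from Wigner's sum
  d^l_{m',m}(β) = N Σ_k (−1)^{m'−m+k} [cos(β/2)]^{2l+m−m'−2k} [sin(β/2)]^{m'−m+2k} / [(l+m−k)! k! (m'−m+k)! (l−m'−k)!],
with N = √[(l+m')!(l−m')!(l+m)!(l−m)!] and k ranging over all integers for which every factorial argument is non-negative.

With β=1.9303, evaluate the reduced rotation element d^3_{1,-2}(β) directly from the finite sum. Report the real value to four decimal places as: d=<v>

d=0.0277

d^3_{1,-2}(β=1.9303) via Wigner's sum:
With c≡cos(β/2)=0.569294 and s≡sin(β/2)=0.822134, N=[24·2·1·120]^{1/2}=75.894664
Admissible k: 0..1 (factorial args all ≥0)
  k=0: (−1)^3·75.8947/(12)·0.5693^3·0.8221^3 = -0.648436
  k=1: (−1)^4·75.8947/(24)·0.5693^1·0.8221^5 = +0.676161
d^3_{1,-2}(1.9303) = -0.648436 +0.676161 = +0.027725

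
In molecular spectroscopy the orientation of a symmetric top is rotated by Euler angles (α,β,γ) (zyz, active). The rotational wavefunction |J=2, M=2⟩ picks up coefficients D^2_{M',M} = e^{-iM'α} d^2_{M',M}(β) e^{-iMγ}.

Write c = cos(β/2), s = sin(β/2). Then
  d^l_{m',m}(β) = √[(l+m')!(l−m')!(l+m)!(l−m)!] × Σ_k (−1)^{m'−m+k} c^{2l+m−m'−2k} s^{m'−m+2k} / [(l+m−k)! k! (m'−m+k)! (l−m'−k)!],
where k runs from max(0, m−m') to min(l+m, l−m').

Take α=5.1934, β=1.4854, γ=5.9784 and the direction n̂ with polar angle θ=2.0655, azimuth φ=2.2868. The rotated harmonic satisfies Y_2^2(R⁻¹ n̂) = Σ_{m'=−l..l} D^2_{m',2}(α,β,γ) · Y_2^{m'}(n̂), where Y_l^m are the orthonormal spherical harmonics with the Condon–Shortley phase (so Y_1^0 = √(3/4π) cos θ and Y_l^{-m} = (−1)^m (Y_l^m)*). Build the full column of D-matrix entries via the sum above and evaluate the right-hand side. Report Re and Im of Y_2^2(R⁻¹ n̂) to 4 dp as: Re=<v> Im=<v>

Re=0.0736 Im=-0.0258

Need the full column D^2_{m',2} for m'=−2..2 at α=5.1934, β=1.4854, γ=5.9784.
cos(β/2)=0.736645, sin(β/2)=0.676279
d^2_{-2,2}: single k=4 term ⇒ +0.209172;  D = +0.000167-0.209172i
d^2_{-1,2}: single k=3 term ⇒ +0.455687;  D = +0.404147-0.210514i
d^2_{0,2}: single k=2 term ⇒ +0.607918;  D = +0.498428+0.348042i
d^2_{1,2}: single k=1 term ⇒ +0.540669;  D = -0.069317+0.536207i
d^2_{2,2}: single k=0 term ⇒ +0.294465;  D = -0.276364+0.101649i
Y_2^{m'}(θ=2.0655,φ=2.2868) and Σ D·Y over m':
  (+0.0002-0.2092i)·(-0.0414+0.2963i)  (+0.4041-0.2105i)·(+0.2119+0.2435i)  (+0.4984+0.3480i)·(-0.1021+0.0000i)  (-0.0693+0.5362i)·(-0.2119+0.2435i)  (-0.2764+0.1016i)·(-0.0414-0.2963i)
Y_2^2(R⁻¹ n̂) = +0.073640-0.025821i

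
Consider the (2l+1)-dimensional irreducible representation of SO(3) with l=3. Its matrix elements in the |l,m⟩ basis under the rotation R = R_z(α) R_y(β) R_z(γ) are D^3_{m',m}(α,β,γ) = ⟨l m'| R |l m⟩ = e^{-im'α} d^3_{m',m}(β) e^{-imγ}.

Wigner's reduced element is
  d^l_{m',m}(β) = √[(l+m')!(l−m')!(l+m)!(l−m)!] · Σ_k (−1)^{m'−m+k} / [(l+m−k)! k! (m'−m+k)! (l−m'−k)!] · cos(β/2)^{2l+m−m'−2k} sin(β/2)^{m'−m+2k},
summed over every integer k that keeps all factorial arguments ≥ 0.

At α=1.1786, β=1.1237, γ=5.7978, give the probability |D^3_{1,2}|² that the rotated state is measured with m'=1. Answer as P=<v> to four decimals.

P=0.0230

First d^3_{1,2}(β=1.1237), then the phase factors e^{-i(1)α} and e^{-i(2)γ}:
Half-angle: c=0.846271, s=0.532753. N=√(24·2·120·1)=75.894664
The bounds max(0,m−m')=1 and min(l+m,l−m')=2 give 2 terms
  k=1: (−1)^0·75.8947/(24)·0.8463^5·0.5328^1 = +0.731262
  k=2: (−1)^1·75.8947/(12)·0.8463^3·0.5328^3 = -0.579609
d^3_{1,2}(1.1237) = +0.731262 -0.579609 = +0.151653
|D^3_{1,2}|² = |d^3_{1,2}(β)|² = (+0.151653)² = 0.022998 (the z-rotation phases have unit modulus)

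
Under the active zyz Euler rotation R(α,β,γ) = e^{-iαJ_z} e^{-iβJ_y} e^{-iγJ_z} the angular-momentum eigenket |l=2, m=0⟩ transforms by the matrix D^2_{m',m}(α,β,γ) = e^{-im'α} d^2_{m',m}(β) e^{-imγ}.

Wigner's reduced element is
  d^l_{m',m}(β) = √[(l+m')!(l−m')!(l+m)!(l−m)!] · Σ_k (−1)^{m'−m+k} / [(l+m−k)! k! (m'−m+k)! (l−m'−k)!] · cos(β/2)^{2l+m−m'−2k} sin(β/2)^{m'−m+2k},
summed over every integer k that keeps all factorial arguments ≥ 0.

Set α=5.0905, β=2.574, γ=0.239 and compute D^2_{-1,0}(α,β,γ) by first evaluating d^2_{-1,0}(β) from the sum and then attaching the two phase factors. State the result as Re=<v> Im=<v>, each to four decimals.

Re=-0.2050 Im=0.5160

Split into d^2_{-1,0}(β=2.574) × two z-phases.
With c≡cos(β/2)=0.280002 and s≡sin(β/2)=0.959999, N=[1·6·2·2]^{1/2}=4.898979
k∈{1,2} keeps every argument non-negative
  k=1: (−1)^0·4.8990/(2)·0.2800^3·0.9600^1 = +0.051621
  k=2: (−1)^1·4.8990/(2)·0.2800^1·0.9600^3 = -0.606806
d^2_{-1,0}(2.574) = +0.051621 -0.606806 = -0.555184
Phases: e^{-i·(-1)·5.0905}=+0.369166-0.929364i, e^{-i·(0)·0.239}=+1.000000+0.000000i ⇒ D=-0.204955+0.515968i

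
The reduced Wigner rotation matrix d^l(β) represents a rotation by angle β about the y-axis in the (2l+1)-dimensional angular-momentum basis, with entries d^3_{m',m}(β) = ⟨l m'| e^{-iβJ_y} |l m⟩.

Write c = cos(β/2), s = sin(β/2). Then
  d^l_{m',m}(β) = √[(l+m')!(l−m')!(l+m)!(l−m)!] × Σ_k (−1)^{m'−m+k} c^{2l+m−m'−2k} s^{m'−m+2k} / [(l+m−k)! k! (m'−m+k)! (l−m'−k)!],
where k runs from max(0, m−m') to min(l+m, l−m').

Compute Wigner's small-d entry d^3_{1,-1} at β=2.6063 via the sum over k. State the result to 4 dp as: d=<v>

d^3_{1,-1}(β=2.6063) via Wigner's sum:
c=cos(2.6063/2)=0.264462, s=sin(2.6063/2)=0.964396; N=√[24·2·2·24]=48.000000
k∈{0,1,2} keeps every argument non-negative
  k=0: (−1)^2·48.0000/(8)·0.2645^4·0.9644^2 = +0.027297
  k=1: (−1)^3·48.0000/(6)·0.2645^2·0.9644^4 = -0.483993
  k=2: (−1)^4·48.0000/(48)·0.2645^0·0.9644^6 = +0.804512
d^3_{1,-1}(2.6063) = +0.027297 -0.483993 +0.804512 = +0.347816

d=0.3478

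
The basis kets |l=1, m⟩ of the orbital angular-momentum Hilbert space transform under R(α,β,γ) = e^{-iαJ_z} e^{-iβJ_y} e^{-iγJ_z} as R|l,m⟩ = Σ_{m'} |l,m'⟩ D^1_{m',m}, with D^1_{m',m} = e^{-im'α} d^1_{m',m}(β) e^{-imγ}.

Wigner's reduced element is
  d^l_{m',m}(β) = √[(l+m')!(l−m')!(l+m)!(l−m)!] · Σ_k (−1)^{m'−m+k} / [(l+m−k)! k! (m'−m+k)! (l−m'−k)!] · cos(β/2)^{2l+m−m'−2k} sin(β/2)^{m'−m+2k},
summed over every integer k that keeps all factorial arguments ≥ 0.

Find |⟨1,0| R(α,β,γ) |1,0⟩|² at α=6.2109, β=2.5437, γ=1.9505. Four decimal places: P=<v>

D^1_{0,0}(6.2109,2.5437,1.9505) = e^{-i·0·6.2109}·d^1_{0,0}(2.5437)·e^{-i·0·1.9505}. Compute d first:
With c≡cos(β/2)=0.294513 and s≡sin(β/2)=0.955647, N=[1·1·1·1]^{1/2}=1.000000
k∈{0,1} keeps every argument non-negative
  k=0: (−1)^0·1.0000/(1)·0.2945^2·0.9556^0 = +0.086738
  k=1: (−1)^1·1.0000/(1)·0.2945^0·0.9556^2 = -0.913262
d^1_{0,0}(2.5437) = +0.086738 -0.913262 = -0.826524
|D^1_{0,0}|² = |d^1_{0,0}(β)|² = (-0.826524)² = 0.683141 (the z-rotation phases have unit modulus)

P=0.6831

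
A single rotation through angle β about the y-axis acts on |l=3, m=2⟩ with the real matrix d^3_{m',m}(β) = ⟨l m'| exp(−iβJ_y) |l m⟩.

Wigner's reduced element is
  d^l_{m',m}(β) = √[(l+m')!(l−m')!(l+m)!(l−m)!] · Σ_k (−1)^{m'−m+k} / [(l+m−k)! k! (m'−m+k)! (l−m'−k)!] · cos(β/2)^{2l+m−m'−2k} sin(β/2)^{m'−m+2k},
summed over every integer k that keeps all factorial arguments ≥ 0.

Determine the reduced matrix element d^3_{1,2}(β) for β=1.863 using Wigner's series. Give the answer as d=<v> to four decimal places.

d=-0.5024

d^3_{1,2}(β=1.863) via Wigner's sum:
With c≡cos(β/2)=0.596631 and s≡sin(β/2)=0.802516, N=[24·2·120·1]^{1/2}=75.894664
Admissible k: 1..2 (factorial args all ≥0)
  k=1: (−1)^0·75.8947/(24)·0.5966^5·0.8025^1 = +0.191859
  k=2: (−1)^1·75.8947/(12)·0.5966^3·0.8025^3 = -0.694237
d^3_{1,2}(1.863) = +0.191859 -0.694237 = -0.502378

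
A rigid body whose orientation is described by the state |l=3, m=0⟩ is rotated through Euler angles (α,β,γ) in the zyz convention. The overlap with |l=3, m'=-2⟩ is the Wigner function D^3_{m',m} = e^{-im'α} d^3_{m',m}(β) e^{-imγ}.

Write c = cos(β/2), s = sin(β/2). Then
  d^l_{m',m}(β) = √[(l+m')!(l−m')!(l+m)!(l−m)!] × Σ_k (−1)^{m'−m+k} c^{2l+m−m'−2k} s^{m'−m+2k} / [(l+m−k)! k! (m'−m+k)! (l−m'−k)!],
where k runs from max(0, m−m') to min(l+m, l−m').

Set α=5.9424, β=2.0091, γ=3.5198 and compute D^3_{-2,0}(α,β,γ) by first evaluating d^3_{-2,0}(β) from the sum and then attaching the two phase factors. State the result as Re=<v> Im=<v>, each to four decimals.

D^3_{-2,0}(5.9424,2.0091,3.5198) = e^{-i·-2·5.9424}·d^3_{-2,0}(2.0091)·e^{-i·0·3.5198}. Compute d first:
Half-angle: c=0.536468, s=0.843921. N=√(1·120·6·6)=65.726707
k: max(0,(0)−(-2))=2 … min(3+(0),3−(-2))=3
  k=2: (−1)^0·65.7267/(12)·0.5365^4·0.8439^2 = +0.323102
  k=3: (−1)^1·65.7267/(12)·0.5365^2·0.8439^4 = -0.799567
d^3_{-2,0}(2.0091) = +0.323102 -0.799567 = -0.476465
D = (+0.776584-0.630014i)·(-0.476465)·(+1.000000+0.000000i) = -0.370015+0.300179i

Re=-0.3700 Im=0.3002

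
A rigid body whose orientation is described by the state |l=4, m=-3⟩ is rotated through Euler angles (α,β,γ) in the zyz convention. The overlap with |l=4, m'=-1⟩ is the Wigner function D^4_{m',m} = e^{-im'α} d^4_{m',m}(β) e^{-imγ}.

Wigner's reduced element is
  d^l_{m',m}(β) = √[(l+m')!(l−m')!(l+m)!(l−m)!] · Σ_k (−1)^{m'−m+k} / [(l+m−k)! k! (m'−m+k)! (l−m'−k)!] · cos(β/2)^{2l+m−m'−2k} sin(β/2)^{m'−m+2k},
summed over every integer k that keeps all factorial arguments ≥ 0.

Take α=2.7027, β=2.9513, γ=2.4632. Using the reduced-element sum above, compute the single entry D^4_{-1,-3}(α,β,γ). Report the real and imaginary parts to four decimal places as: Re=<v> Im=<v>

Re=0.0008 Im=0.0007

D^4_{-1,-3}(2.7027,2.9513,2.4632) = e^{-i·-1·2.7027}·d^4_{-1,-3}(2.9513)·e^{-i·-3·2.4632}. Compute d first:
c=cos(2.9513/2)=0.095003, s=sin(2.9513/2)=0.995477; N=√[6·120·1·5040]=1904.940944
Admissible k: 0..1 (factorial args all ≥0)
  k=0: (−1)^2·1904.9409/(240)·0.0950^6·0.9955^2 = +0.000006
  k=1: (−1)^3·1904.9409/(144)·0.0950^4·0.9955^4 = -0.001058
d^4_{-1,-3}(2.9513) = +0.000006 -0.001058 = -0.001052
Attach z-rotation phases: D = e^{-i(-1)(2.7027)}·(-0.001052)·e^{-i(-3)(2.4632)} = +0.000827+0.000652i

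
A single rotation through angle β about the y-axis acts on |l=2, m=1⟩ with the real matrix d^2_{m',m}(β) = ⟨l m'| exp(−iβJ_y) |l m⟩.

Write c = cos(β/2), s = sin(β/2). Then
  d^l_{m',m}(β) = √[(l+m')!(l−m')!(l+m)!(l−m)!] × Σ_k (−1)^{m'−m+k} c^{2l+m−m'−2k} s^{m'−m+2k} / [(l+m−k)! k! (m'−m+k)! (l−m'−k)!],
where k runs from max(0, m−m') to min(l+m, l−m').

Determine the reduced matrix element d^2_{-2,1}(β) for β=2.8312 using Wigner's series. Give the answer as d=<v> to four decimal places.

d=0.2981

d^2_{-2,1}(β=2.8312) via Wigner's sum:
c=cos(2.8312/2)=0.154574, s=sin(2.8312/2)=0.987981; N=√[1·24·6·1]=12.000000
Admissible k: 3..3 (factorial args all ≥0)
  k=3: (−1)^0·12.0000/(6)·0.1546^1·0.9880^3 = +0.298135
d^2_{-2,1}(2.8312) = +0.298135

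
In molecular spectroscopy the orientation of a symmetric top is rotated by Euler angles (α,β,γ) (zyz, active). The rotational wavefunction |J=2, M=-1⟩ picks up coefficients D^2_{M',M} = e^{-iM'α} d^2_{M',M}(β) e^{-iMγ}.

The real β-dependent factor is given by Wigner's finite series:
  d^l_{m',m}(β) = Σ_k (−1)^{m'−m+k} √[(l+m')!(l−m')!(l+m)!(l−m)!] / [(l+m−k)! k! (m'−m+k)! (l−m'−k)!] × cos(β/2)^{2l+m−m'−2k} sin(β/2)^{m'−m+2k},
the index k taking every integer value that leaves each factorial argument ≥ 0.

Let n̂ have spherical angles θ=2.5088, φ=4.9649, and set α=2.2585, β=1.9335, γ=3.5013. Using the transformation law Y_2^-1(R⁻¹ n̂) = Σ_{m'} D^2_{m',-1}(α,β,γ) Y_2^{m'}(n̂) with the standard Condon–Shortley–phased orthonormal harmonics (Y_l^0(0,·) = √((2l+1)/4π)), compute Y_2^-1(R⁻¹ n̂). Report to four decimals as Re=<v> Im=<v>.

Re=0.1616 Im=0.0165

Need the full column D^2_{m',-1} for m'=−2..2 at α=2.2585, β=1.9335, γ=3.5013.
cos(β/2)=0.567977, sin(β/2)=0.823044
d^2_{-2,-1}: single k=1 term ⇒ +0.301610;  D = -0.049337+0.297548i
d^2_{-1,-1}: k∈[0..1] ⇒ +0.104070 -0.655586 = -0.551516;  D = -0.477686+0.275656i
d^2_{0,-1}: k∈[0..1] ⇒ -0.369396 +0.775668 = +0.406273;  D = -0.380271-0.143008i
d^2_{1,-1}: k∈[0..1] ⇒ +0.655586 -0.458873 = +0.196713;  D = +0.063370+0.186226i
d^2_{2,-1}: single k=0 term ⇒ -0.633331;  D = -0.333781+0.538236i
Y_2^{m'}(θ=2.5088,φ=4.9649) and Σ D·Y over m':
  (-0.0493+0.2975i)·(-0.1182+0.0654i)  (-0.4777+0.2757i)·(-0.0920-0.3567i)  (-0.3803-0.1430i)·(+0.2999+0.0000i)  (+0.0634+0.1862i)·(+0.0920-0.3567i)  (-0.3338+0.5382i)·(-0.1182-0.0654i)
Y_2^-1(R⁻¹ n̂) = +0.161577+0.016463i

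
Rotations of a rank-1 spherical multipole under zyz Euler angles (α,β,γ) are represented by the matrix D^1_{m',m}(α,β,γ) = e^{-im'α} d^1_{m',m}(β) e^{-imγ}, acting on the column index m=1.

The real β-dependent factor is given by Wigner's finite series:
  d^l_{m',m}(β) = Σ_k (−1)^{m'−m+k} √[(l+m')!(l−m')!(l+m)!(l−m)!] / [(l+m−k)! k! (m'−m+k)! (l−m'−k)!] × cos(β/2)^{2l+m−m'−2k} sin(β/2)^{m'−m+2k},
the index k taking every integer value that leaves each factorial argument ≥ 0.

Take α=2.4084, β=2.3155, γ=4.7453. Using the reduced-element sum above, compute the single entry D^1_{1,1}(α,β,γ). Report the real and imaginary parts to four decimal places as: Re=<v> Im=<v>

D^1_{1,1}(2.4084,2.3155,4.7453) = e^{-i·1·2.4084}·d^1_{1,1}(2.3155)·e^{-i·1·4.7453}. Compute d first:
With c≡cos(β/2)=0.401401 and s≡sin(β/2)=0.915902, N=[2·1·2·1]^{1/2}=2.000000
Admissible k: 0..0 (factorial args all ≥0)
  k=0: (−1)^0·2.0000/(2)·0.4014^2·0.9159^0 = +0.161123
d^1_{1,1}(2.3155) = +0.161123
D = (-0.743042-0.669245i)·(+0.161123)·(+0.032905+0.999458i) = +0.103833-0.123204i

Re=0.1038 Im=-0.1232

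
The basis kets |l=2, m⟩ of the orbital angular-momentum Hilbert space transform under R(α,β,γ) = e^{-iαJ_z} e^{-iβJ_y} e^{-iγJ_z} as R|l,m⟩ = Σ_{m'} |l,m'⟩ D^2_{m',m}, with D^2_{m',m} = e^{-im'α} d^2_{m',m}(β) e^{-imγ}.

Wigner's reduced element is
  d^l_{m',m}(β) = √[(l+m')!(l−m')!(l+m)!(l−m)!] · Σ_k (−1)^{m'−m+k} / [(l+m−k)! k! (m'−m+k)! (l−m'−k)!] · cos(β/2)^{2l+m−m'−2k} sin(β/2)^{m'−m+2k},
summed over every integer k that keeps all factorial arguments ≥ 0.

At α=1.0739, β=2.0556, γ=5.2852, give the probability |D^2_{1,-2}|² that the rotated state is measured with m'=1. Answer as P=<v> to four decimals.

First d^2_{1,-2}(β=2.0556), then the phase factors e^{-i(1)α} and e^{-i(-2)γ}:
Half-angle: c=0.516704, s=0.856164. N=√(6·1·1·24)=12.000000
The bounds max(0,m−m')=0 and min(l+m,l−m')=0 give 1 term
  k=0: (−1)^3·12.0000/(6)·0.5167^1·0.8562^3 = -0.648549
d^2_{1,-2}(2.0556) = -0.648549
|D^2_{1,-2}|² = |d^2_{1,-2}(β)|² = (-0.648549)² = 0.420616 (the z-rotation phases have unit modulus)

P=0.4206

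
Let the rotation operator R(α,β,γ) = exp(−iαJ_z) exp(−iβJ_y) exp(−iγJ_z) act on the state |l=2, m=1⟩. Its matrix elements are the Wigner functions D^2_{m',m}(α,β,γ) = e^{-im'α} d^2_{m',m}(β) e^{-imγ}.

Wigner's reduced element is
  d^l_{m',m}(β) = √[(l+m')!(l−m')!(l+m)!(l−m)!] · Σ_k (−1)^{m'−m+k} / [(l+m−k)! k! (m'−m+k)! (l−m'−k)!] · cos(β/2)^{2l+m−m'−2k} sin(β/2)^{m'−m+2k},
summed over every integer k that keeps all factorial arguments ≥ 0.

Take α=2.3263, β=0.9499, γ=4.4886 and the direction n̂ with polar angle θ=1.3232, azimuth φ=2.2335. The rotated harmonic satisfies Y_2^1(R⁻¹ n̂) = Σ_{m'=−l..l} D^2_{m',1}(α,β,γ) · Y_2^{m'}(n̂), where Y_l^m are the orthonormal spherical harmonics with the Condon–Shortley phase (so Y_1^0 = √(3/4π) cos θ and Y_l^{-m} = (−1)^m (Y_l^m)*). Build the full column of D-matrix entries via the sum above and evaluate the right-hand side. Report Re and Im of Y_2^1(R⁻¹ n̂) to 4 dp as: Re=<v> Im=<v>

Re=-0.0052 Im=-0.2675

Need the full column D^2_{m',1} for m'=−2..2 at α=2.3263, β=0.9499, γ=4.4886.
cos(β/2)=0.889316, sin(β/2)=0.457294
d^2_{-2,1}: single k=3 term ⇒ +0.170087;  D = +0.167805+0.027769i
d^2_{-1,1}: k∈[2..3] ⇒ +0.496163 -0.043730 = +0.452432;  D = -0.252281-0.375566i
d^2_{0,1}: k∈[1..2] ⇒ +0.787841 -0.208314 = +0.579528;  D = -0.128612+0.565076i
d^2_{1,1}: k∈[0..1] ⇒ +0.625495 -0.496163 = +0.129332;  D = +0.111476-0.065573i
d^2_{2,1}: single k=0 term ⇒ -0.643270;  D = +0.617578+0.179982i
Y_2^{m'}(θ=1.3232,φ=2.2335) and Σ D·Y over m':
  (+0.1678+0.0278i)·(-0.0882+0.3522i)  (-0.2523-0.3756i)·(-0.1129-0.1447i)  (-0.1286+0.5651i)·(-0.2586+0.0000i)  (+0.1115-0.0656i)·(+0.1129-0.1447i)  (+0.6176+0.1800i)·(-0.0882-0.3522i)
Y_2^1(R⁻¹ n̂) = -0.005164-0.267457i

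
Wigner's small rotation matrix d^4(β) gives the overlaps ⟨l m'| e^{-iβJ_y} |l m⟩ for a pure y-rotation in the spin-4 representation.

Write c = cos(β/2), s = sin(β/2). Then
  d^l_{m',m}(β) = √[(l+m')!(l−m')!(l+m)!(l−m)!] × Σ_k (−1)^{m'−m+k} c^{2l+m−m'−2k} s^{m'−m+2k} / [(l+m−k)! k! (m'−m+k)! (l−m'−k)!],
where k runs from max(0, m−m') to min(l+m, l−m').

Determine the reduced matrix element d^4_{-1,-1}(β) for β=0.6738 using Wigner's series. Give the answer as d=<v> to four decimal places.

d=-0.2563

d^4_{-1,-1}(β=0.6738) via Wigner's sum:
Half-angle: c=0.943784, s=0.330563. N=√(6·120·6·120)=720.000000
Admissible k: 0..3 (factorial args all ≥0)
  k=0: (−1)^0·720.0000/(720)·0.9438^8·0.3306^0 = +0.629478
  k=1: (−1)^1·720.0000/(48)·0.9438^6·0.3306^2 = -1.158338
  k=2: (−1)^2·720.0000/(24)·0.9438^4·0.3306^4 = +0.284203
  k=3: (−1)^3·720.0000/(72)·0.9438^2·0.3306^6 = -0.011622
d^4_{-1,-1}(0.6738) = +0.629478 -1.158338 +0.284203 -0.011622 = -0.256278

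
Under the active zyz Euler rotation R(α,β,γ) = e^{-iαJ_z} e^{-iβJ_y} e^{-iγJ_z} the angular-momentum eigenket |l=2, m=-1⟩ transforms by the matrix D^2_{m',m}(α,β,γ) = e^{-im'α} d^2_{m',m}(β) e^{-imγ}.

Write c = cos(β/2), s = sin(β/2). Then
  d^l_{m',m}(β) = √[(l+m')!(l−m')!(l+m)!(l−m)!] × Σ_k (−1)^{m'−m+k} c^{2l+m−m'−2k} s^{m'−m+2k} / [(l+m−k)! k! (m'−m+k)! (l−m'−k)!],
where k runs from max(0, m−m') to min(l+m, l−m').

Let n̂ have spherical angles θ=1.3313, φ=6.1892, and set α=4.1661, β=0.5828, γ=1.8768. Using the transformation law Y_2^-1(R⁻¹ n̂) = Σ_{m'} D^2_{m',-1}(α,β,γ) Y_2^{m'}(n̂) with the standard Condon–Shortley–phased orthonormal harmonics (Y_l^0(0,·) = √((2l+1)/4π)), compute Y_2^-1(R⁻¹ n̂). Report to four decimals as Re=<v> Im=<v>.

Re=-0.0269 Im=0.0055

Need the full column D^2_{m',-1} for m'=−2..2 at α=4.1661, β=0.5828, γ=1.8768.
cos(β/2)=0.957843, sin(β/2)=0.287293
d^2_{-2,-1}: single k=1 term ⇒ +0.504938;  D = -0.357465-0.356625i
d^2_{-1,-1}: k∈[0..1] ⇒ +0.841737 -0.227175 = +0.614562;  D = +0.596906-0.146253i
d^2_{0,-1}: k∈[0..1] ⇒ -0.618420 +0.055635 = -0.562786;  D = +0.169539-0.536641i
d^2_{1,-1}: k∈[0..1] ⇒ +0.227175 -0.006812 = +0.220363;  D = -0.145056-0.165887i
d^2_{2,-1}: single k=0 term ⇒ -0.045426;  D = -0.044754+0.007784i
Y_2^{m'}(θ=1.3313,φ=6.1892) and Σ D·Y over m':
  (-0.3575-0.3566i)·(+0.3581+0.0681i)  (+0.5969-0.1463i)·(+0.1772+0.0167i)  (+0.1695-0.5366i)·(-0.2622+0.0000i)  (-0.1451-0.1659i)·(-0.1772+0.0167i)  (-0.0448+0.0078i)·(+0.3581-0.0681i)
Y_2^-1(R⁻¹ n̂) = -0.026941+0.005482i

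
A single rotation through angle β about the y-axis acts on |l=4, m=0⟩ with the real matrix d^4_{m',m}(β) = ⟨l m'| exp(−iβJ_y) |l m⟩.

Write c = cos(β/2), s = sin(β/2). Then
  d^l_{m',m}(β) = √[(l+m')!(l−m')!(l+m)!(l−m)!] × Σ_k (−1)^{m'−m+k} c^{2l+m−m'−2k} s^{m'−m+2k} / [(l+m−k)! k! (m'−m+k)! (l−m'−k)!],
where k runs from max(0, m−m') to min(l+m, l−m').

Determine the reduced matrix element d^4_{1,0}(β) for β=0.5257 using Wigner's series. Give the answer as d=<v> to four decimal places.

d^4_{1,0}(β=0.5257) via Wigner's sum:
Half-angle: c=0.965653, s=0.259834. N=√(120·6·24·24)=643.987578
k∈{0,1,2,3} keeps every argument non-negative
  k=0: (−1)^1·643.9876/(144)·0.9657^7·0.2598^1 = -0.909828
  k=1: (−1)^2·643.9876/(24)·0.9657^5·0.2598^3 = +0.395238
  k=2: (−1)^3·643.9876/(24)·0.9657^3·0.2598^5 = -0.028616
  k=3: (−1)^4·643.9876/(144)·0.9657^1·0.2598^7 = +0.000345
d^4_{1,0}(0.5257) = -0.909828 +0.395238 -0.028616 +0.000345 = -0.542860

d=-0.5429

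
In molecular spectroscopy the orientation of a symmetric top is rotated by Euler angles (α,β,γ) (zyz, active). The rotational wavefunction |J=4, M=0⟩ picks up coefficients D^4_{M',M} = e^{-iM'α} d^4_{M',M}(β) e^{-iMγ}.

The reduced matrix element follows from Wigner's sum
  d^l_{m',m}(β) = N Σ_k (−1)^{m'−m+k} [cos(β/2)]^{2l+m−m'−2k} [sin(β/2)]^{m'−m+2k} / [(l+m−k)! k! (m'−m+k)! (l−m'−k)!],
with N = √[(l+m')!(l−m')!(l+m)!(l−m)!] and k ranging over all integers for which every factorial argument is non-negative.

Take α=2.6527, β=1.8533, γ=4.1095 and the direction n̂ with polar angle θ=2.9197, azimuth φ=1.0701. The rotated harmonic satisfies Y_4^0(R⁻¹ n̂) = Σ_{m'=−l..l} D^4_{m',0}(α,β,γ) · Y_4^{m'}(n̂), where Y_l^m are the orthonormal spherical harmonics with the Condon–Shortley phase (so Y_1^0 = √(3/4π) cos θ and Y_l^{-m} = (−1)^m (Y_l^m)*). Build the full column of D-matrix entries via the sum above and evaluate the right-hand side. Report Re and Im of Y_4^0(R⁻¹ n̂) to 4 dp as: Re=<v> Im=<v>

Need the full column D^4_{m',0} for m'=−4..4 at α=2.6527, β=1.8533, γ=4.1095.
cos(β/2)=0.600516, sin(β/2)=0.799613
d^4_{-4,0}: single k=4 term ⇒ +0.444801;  D = -0.166956-0.412279i
d^4_{-3,0}: k∈[3..4] ⇒ +0.472418 -0.837599 = -0.365182;  D = +0.037953-0.363204i
d^4_{-2,0}: k∈[2..4] ⇒ +0.284465 -1.344953 +0.894229 = -0.166260;  D = -0.092916+0.137873i
d^4_{-1,0}: k∈[1..4] ⇒ +0.100709 -1.071343 +1.899497 -0.561303 = +0.367560;  D = -0.324501+0.172624i
d^4_{0,0}: k∈[0..4] ⇒ +0.016912 -0.479763 +1.913902 -1.508160 +0.167123 = +0.110015;  D = +0.110015+0.000000i
d^4_{1,0}: k∈[0..3] ⇒ -0.100709 +1.071343 -1.899497 +0.561303 = -0.367560;  D = +0.324501+0.172624i
d^4_{2,0}: k∈[0..2] ⇒ +0.284465 -1.344953 +0.894229 = -0.166260;  D = -0.092916-0.137873i
d^4_{3,0}: k∈[0..1] ⇒ -0.472418 +0.837599 = +0.365182;  D = -0.037953-0.363204i
d^4_{4,0}: single k=0 term ⇒ +0.444801;  D = -0.166956+0.412279i
Y_4^{m'}(θ=2.9197,φ=1.0701) and Σ D·Y over m':
  (-0.1670-0.4123i)·(-0.0004+0.0009i)  (+0.0380-0.3632i)·(+0.0130-0.0009i)  (-0.0929+0.1379i)·(-0.0494-0.0772i)  (-0.3245+0.1726i)·(-0.1785+0.3262i)  (+0.1100+0.0000i)·(+0.6500+0.0000i)  (+0.3245+0.1726i)·(+0.1785+0.3262i)  (-0.0929-0.1379i)·(-0.0494+0.0772i)  (-0.0380-0.3632i)·(-0.0130-0.0009i)  (-0.1670+0.4123i)·(-0.0004-0.0009i)
Y_4^0(R⁻¹ n̂) = +0.106488-0.000000i

Re=0.1065 Im=0.0000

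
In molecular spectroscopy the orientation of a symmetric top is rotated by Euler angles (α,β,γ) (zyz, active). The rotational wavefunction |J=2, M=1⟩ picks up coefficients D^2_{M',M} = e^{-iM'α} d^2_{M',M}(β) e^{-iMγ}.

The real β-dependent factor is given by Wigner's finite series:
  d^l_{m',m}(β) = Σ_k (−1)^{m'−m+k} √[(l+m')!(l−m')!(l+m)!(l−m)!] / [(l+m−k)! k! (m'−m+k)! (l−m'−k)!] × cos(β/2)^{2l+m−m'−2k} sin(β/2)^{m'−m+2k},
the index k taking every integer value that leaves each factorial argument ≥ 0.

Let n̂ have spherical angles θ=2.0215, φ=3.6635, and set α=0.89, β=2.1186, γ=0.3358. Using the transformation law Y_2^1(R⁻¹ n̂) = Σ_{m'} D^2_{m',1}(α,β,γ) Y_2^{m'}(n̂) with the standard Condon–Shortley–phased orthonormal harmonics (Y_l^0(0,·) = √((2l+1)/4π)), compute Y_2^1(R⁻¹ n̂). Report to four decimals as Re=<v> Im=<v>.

Re=0.3297 Im=0.0148

Need the full column D^2_{m',1} for m'=−2..2 at α=0.89, β=2.1186, γ=0.3358.
cos(β/2)=0.489483, sin(β/2)=0.872013
d^2_{-2,1}: single k=3 term ⇒ +0.649137;  D = +0.081959+0.643942i
d^2_{-1,1}: k∈[2..3] ⇒ +0.546565 -0.578218 = -0.031654;  D = -0.026916-0.016658i
d^2_{0,1}: k∈[1..2] ⇒ +0.250502 -0.795027 = -0.544525;  D = -0.514112+0.179435i
d^2_{1,1}: k∈[0..1] ⇒ +0.057405 -0.546565 = -0.489160;  D = -0.165431+0.460337i
d^2_{2,1}: single k=0 term ⇒ -0.204534;  D = +0.106035+0.174902i
Y_2^{m'}(θ=2.0215,φ=3.6635) and Σ D·Y over m':
  (+0.0820+0.6439i)·(+0.1574-0.2705i)  (-0.0269-0.0167i)·(+0.2626-0.1510i)  (-0.5141+0.1794i)·(-0.1359+0.0000i)  (-0.1654+0.4603i)·(-0.2626-0.1510i)  (+0.1060+0.1749i)·(+0.1574+0.2705i)
Y_2^1(R⁻¹ n̂) = +0.329696+0.014819i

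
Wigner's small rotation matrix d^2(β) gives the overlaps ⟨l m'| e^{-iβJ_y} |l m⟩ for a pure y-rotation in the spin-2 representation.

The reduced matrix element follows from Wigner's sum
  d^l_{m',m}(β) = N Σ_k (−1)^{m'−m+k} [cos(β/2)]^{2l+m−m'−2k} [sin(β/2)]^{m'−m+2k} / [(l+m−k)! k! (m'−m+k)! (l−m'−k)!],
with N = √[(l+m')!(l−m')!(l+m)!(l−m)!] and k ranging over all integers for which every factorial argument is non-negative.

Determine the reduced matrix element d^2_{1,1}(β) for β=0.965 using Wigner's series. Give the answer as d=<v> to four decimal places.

d=0.1089

d^2_{1,1}(β=0.965) via Wigner's sum:
Half-angle: c=0.885838, s=0.463995. N=√(6·1·6·1)=6.000000
k: max(0,(1)−(1))=0 … min(2+(1),2−(1))=1
  k=0: (−1)^0·6.0000/(6)·0.8858^4·0.4640^0 = +0.615767
  k=1: (−1)^1·6.0000/(2)·0.8858^2·0.4640^2 = -0.506823
d^2_{1,1}(0.965) = +0.615767 -0.506823 = +0.108944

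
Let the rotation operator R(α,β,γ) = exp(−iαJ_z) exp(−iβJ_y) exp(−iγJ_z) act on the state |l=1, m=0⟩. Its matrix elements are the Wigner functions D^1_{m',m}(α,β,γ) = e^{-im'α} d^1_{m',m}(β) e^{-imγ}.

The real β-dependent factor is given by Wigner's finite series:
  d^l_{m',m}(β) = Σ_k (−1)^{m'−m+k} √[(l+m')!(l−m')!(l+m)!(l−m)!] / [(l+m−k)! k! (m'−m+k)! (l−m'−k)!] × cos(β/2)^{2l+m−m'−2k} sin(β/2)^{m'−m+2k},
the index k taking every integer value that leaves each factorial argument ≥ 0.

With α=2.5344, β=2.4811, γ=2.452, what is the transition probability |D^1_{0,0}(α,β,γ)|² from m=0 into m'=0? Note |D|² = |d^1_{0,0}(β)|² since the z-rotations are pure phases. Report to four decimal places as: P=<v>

P=0.6236

First d^1_{0,0}(β=2.4811), then the phase factors e^{-i(0)α} and e^{-i(0)γ}:
Half-angle: c=0.324276, s=0.945962. N=√(1·1·1·1)=1.000000
k: max(0,(0)−(0))=0 … min(1+(0),1−(0))=1
  k=0: (−1)^0·1.0000/(1)·0.3243^2·0.9460^0 = +0.105155
  k=1: (−1)^1·1.0000/(1)·0.3243^0·0.9460^2 = -0.894845
d^1_{0,0}(2.4811) = +0.105155 -0.894845 = -0.789690
|D^1_{0,0}|² = |d^1_{0,0}(β)|² = (-0.789690)² = 0.623610 (the z-rotation phases have unit modulus)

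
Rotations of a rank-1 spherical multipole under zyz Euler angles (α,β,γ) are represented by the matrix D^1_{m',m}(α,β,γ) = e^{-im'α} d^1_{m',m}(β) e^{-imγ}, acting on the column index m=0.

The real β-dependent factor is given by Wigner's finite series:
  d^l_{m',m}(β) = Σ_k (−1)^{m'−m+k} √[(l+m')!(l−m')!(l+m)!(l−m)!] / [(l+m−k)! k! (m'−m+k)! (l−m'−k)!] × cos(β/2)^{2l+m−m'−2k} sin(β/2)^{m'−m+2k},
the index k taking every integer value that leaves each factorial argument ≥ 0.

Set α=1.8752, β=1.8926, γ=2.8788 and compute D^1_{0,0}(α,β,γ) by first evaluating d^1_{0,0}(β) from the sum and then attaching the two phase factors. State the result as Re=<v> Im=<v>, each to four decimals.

Re=-0.3163 Im=0.0000

Split into d^1_{0,0}(β=1.8926) × two z-phases.
With c≡cos(β/2)=0.584689 and s≡sin(β/2)=0.811258, N=[1·1·1·1]^{1/2}=1.000000
k∈{0,1} keeps every argument non-negative
  k=0: (−1)^0·1.0000/(1)·0.5847^2·0.8113^0 = +0.341861
  k=1: (−1)^1·1.0000/(1)·0.5847^0·0.8113^2 = -0.658139
d^1_{0,0}(1.8926) = +0.341861 -0.658139 = -0.316278
Phases: e^{-i·(0)·1.8752}=+1.000000+0.000000i, e^{-i·(0)·2.8788}=+1.000000+0.000000i ⇒ D=-0.316278+0.000000i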